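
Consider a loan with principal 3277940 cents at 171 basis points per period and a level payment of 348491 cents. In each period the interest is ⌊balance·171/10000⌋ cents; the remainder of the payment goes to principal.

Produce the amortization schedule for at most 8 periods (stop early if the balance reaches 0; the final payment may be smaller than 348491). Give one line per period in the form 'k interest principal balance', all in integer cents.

1. interest=⌊3277940·171/10000⌋=56052; principal=348491-56052=292439; balance=3277940-292439=2985501
2. interest=⌊2985501·171/10000⌋=51052; principal=348491-51052=297439; balance=2985501-297439=2688062
3. interest=⌊2688062·171/10000⌋=45965; principal=348491-45965=302526; balance=2688062-302526=2385536
4. interest=⌊2385536·171/10000⌋=40792; principal=348491-40792=307699; balance=2385536-307699=2077837
5. interest=⌊2077837·171/10000⌋=35531; principal=348491-35531=312960; balance=2077837-312960=1764877
6. interest=⌊1764877·171/10000⌋=30179; principal=348491-30179=318312; balance=1764877-318312=1446565
7. interest=⌊1446565·171/10000⌋=24736; principal=348491-24736=323755; balance=1446565-323755=1122810
8. interest=⌊1122810·171/10000⌋=19200; principal=348491-19200=329291; balance=1122810-329291=793519

1 56052 292439 2985501
2 51052 297439 2688062
3 45965 302526 2385536
4 40792 307699 2077837
5 35531 312960 1764877
6 30179 318312 1446565
7 24736 323755 1122810
8 19200 329291 793519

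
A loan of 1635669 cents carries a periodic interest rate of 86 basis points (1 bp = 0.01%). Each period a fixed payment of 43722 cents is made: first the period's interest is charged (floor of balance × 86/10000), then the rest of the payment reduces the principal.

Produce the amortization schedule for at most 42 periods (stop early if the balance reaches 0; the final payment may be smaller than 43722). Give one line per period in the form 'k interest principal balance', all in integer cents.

1 14066 29656 1606013
2 13811 29911 1576102
3 13554 30168 1545934
4 13295 30427 1515507
5 13033 30689 1484818
6 12769 30953 1453865
7 12503 31219 1422646
8 12234 31488 1391158
9 11963 31759 1359399
10 11690 32032 1327367
11 11415 32307 1295060
12 11137 32585 1262475
13 10857 32865 1229610
14 10574 33148 1196462
15 10289 33433 1163029
16 10002 33720 1129309
17 9712 34010 1095299
18 9419 34303 1060996
19 9124 34598 1026398
20 8827 34895 991503
21 8526 35196 956307
22 8224 35498 920809
23 7918 35804 885005
24 7611 36111 848894
25 7300 36422 812472
26 6987 36735 775737
27 6671 37051 738686
28 6352 37370 701316
29 6031 37691 663625
30 5707 38015 625610
31 5380 38342 587268
32 5050 38672 548596
33 4717 39005 509591
34 4382 39340 470251
35 4044 39678 430573
36 3702 40020 390553
37 3358 40364 350189
38 3011 40711 309478
39 2661 41061 268417
40 2308 41414 227003
41 1952 41770 185233
42 1593 42129 143104

1. interest=⌊1635669·86/10000⌋=14066; principal=43722-14066=29656; balance=1635669-29656=1606013
2. interest=⌊1606013·86/10000⌋=13811; principal=43722-13811=29911; balance=1606013-29911=1576102
3. interest=⌊1576102·86/10000⌋=13554; principal=43722-13554=30168; balance=1576102-30168=1545934
4. interest=⌊1545934·86/10000⌋=13295; principal=43722-13295=30427; balance=1545934-30427=1515507
5. interest=⌊1515507·86/10000⌋=13033; principal=43722-13033=30689; balance=1515507-30689=1484818
6. interest=⌊1484818·86/10000⌋=12769; principal=43722-12769=30953; balance=1484818-30953=1453865
7. interest=⌊1453865·86/10000⌋=12503; principal=43722-12503=31219; balance=1453865-31219=1422646
8. interest=⌊1422646·86/10000⌋=12234; principal=43722-12234=31488; balance=1422646-31488=1391158
9. interest=⌊1391158·86/10000⌋=11963; principal=43722-11963=31759; balance=1391158-31759=1359399
10. interest=⌊1359399·86/10000⌋=11690; principal=43722-11690=32032; balance=1359399-32032=1327367
11. interest=⌊1327367·86/10000⌋=11415; principal=43722-11415=32307; balance=1327367-32307=1295060
12. interest=⌊1295060·86/10000⌋=11137; principal=43722-11137=32585; balance=1295060-32585=1262475
13. interest=⌊1262475·86/10000⌋=10857; principal=43722-10857=32865; balance=1262475-32865=1229610
14. interest=⌊1229610·86/10000⌋=10574; principal=43722-10574=33148; balance=1229610-33148=1196462
15. interest=⌊1196462·86/10000⌋=10289; principal=43722-10289=33433; balance=1196462-33433=1163029
16. interest=⌊1163029·86/10000⌋=10002; principal=43722-10002=33720; balance=1163029-33720=1129309
17. interest=⌊1129309·86/10000⌋=9712; principal=43722-9712=34010; balance=1129309-34010=1095299
18. interest=⌊1095299·86/10000⌋=9419; principal=43722-9419=34303; balance=1095299-34303=1060996
19. interest=⌊1060996·86/10000⌋=9124; principal=43722-9124=34598; balance=1060996-34598=1026398
20. interest=⌊1026398·86/10000⌋=8827; principal=43722-8827=34895; balance=1026398-34895=991503
21. interest=⌊991503·86/10000⌋=8526; principal=43722-8526=35196; balance=991503-35196=956307
22. interest=⌊956307·86/10000⌋=8224; principal=43722-8224=35498; balance=956307-35498=920809
23. interest=⌊920809·86/10000⌋=7918; principal=43722-7918=35804; balance=920809-35804=885005
24. interest=⌊885005·86/10000⌋=7611; principal=43722-7611=36111; balance=885005-36111=848894
25. interest=⌊848894·86/10000⌋=7300; principal=43722-7300=36422; balance=848894-36422=812472
26. interest=⌊812472·86/10000⌋=6987; principal=43722-6987=36735; balance=812472-36735=775737
27. interest=⌊775737·86/10000⌋=6671; principal=43722-6671=37051; balance=775737-37051=738686
28. interest=⌊738686·86/10000⌋=6352; principal=43722-6352=37370; balance=738686-37370=701316
29. interest=⌊701316·86/10000⌋=6031; principal=43722-6031=37691; balance=701316-37691=663625
30. interest=⌊663625·86/10000⌋=5707; principal=43722-5707=38015; balance=663625-38015=625610
31. interest=⌊625610·86/10000⌋=5380; principal=43722-5380=38342; balance=625610-38342=587268
32. interest=⌊587268·86/10000⌋=5050; principal=43722-5050=38672; balance=587268-38672=548596
33. interest=⌊548596·86/10000⌋=4717; principal=43722-4717=39005; balance=548596-39005=509591
34. interest=⌊509591·86/10000⌋=4382; principal=43722-4382=39340; balance=509591-39340=470251
35. interest=⌊470251·86/10000⌋=4044; principal=43722-4044=39678; balance=470251-39678=430573
36. interest=⌊430573·86/10000⌋=3702; principal=43722-3702=40020; balance=430573-40020=390553
37. interest=⌊390553·86/10000⌋=3358; principal=43722-3358=40364; balance=390553-40364=350189
38. interest=⌊350189·86/10000⌋=3011; principal=43722-3011=40711; balance=350189-40711=309478
39. interest=⌊309478·86/10000⌋=2661; principal=43722-2661=41061; balance=309478-41061=268417
40. interest=⌊268417·86/10000⌋=2308; principal=43722-2308=41414; balance=268417-41414=227003
41. interest=⌊227003·86/10000⌋=1952; principal=43722-1952=41770; balance=227003-41770=185233
42. interest=⌊185233·86/10000⌋=1593; principal=43722-1593=42129; balance=185233-42129=143104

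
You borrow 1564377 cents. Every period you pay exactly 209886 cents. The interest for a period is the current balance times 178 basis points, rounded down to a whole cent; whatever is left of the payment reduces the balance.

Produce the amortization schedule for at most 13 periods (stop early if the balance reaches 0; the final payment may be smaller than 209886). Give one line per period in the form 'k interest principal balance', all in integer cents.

1. interest=⌊1564377·178/10000⌋=27845; principal=209886-27845=182041; balance=1564377-182041=1382336
2. interest=⌊1382336·178/10000⌋=24605; principal=209886-24605=185281; balance=1382336-185281=1197055
3. interest=⌊1197055·178/10000⌋=21307; principal=209886-21307=188579; balance=1197055-188579=1008476
4. interest=⌊1008476·178/10000⌋=17950; principal=209886-17950=191936; balance=1008476-191936=816540
5. interest=⌊816540·178/10000⌋=14534; principal=209886-14534=195352; balance=816540-195352=621188
6. interest=⌊621188·178/10000⌋=11057; principal=209886-11057=198829; balance=621188-198829=422359
7. interest=⌊422359·178/10000⌋=7517; principal=209886-7517=202369; balance=422359-202369=219990
8. interest=⌊219990·178/10000⌋=3915; principal=209886-3915=205971; balance=219990-205971=14019
9. interest=⌊14019·178/10000⌋=249; principal=min(209886-249,14019)=14019; balance=14019-14019=0

1 27845 182041 1382336
2 24605 185281 1197055
3 21307 188579 1008476
4 17950 191936 816540
5 14534 195352 621188
6 11057 198829 422359
7 7517 202369 219990
8 3915 205971 14019
9 249 14019 0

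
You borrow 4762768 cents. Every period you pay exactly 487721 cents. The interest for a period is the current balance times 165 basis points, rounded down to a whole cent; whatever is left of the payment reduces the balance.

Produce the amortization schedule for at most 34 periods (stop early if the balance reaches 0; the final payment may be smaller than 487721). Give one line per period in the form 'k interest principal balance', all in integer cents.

1. interest=⌊4762768·165/10000⌋=78585; principal=487721-78585=409136; balance=4762768-409136=4353632
2. interest=⌊4353632·165/10000⌋=71834; principal=487721-71834=415887; balance=4353632-415887=3937745
3. interest=⌊3937745·165/10000⌋=64972; principal=487721-64972=422749; balance=3937745-422749=3514996
4. interest=⌊3514996·165/10000⌋=57997; principal=487721-57997=429724; balance=3514996-429724=3085272
5. interest=⌊3085272·165/10000⌋=50906; principal=487721-50906=436815; balance=3085272-436815=2648457
6. interest=⌊2648457·165/10000⌋=43699; principal=487721-43699=444022; balance=2648457-444022=2204435
7. interest=⌊2204435·165/10000⌋=36373; principal=487721-36373=451348; balance=2204435-451348=1753087
8. interest=⌊1753087·165/10000⌋=28925; principal=487721-28925=458796; balance=1753087-458796=1294291
9. interest=⌊1294291·165/10000⌋=21355; principal=487721-21355=466366; balance=1294291-466366=827925
10. interest=⌊827925·165/10000⌋=13660; principal=487721-13660=474061; balance=827925-474061=353864
11. interest=⌊353864·165/10000⌋=5838; principal=min(487721-5838,353864)=353864; balance=353864-353864=0

1 78585 409136 4353632
2 71834 415887 3937745
3 64972 422749 3514996
4 57997 429724 3085272
5 50906 436815 2648457
6 43699 444022 2204435
7 36373 451348 1753087
8 28925 458796 1294291
9 21355 466366 827925
10 13660 474061 353864
11 5838 353864 0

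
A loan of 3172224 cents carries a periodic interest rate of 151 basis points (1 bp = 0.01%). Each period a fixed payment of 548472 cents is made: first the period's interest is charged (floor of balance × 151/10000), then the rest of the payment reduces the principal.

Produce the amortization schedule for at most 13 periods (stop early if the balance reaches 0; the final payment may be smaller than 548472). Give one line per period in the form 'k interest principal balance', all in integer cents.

1 47900 500572 2671652
2 40341 508131 2163521
3 32669 515803 1647718
4 24880 523592 1124126
5 16974 531498 592628
6 8948 539524 53104
7 801 53104 0

1. interest=⌊3172224·151/10000⌋=47900; principal=548472-47900=500572; balance=3172224-500572=2671652
2. interest=⌊2671652·151/10000⌋=40341; principal=548472-40341=508131; balance=2671652-508131=2163521
3. interest=⌊2163521·151/10000⌋=32669; principal=548472-32669=515803; balance=2163521-515803=1647718
4. interest=⌊1647718·151/10000⌋=24880; principal=548472-24880=523592; balance=1647718-523592=1124126
5. interest=⌊1124126·151/10000⌋=16974; principal=548472-16974=531498; balance=1124126-531498=592628
6. interest=⌊592628·151/10000⌋=8948; principal=548472-8948=539524; balance=592628-539524=53104
7. interest=⌊53104·151/10000⌋=801; principal=min(548472-801,53104)=53104; balance=53104-53104=0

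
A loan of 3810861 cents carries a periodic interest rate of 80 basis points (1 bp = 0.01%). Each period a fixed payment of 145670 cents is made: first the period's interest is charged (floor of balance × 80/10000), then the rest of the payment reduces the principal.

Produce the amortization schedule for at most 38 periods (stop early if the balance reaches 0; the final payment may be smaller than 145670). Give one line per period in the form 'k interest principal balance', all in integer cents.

1 30486 115184 3695677
2 29565 116105 3579572
3 28636 117034 3462538
4 27700 117970 3344568
5 26756 118914 3225654
6 25805 119865 3105789
7 24846 120824 2984965
8 23879 121791 2863174
9 22905 122765 2740409
10 21923 123747 2616662
11 20933 124737 2491925
12 19935 125735 2366190
13 18929 126741 2239449
14 17915 127755 2111694
15 16893 128777 1982917
16 15863 129807 1853110
17 14824 130846 1722264
18 13778 131892 1590372
19 12722 132948 1457424
20 11659 134011 1323413
21 10587 135083 1188330
22 9506 136164 1052166
23 8417 137253 914913
24 7319 138351 776562
25 6212 139458 637104
26 5096 140574 496530
27 3972 141698 354832
28 2838 142832 212000
29 1696 143974 68026
30 544 68026 0

1. interest=⌊3810861·80/10000⌋=30486; principal=145670-30486=115184; balance=3810861-115184=3695677
2. interest=⌊3695677·80/10000⌋=29565; principal=145670-29565=116105; balance=3695677-116105=3579572
3. interest=⌊3579572·80/10000⌋=28636; principal=145670-28636=117034; balance=3579572-117034=3462538
4. interest=⌊3462538·80/10000⌋=27700; principal=145670-27700=117970; balance=3462538-117970=3344568
5. interest=⌊3344568·80/10000⌋=26756; principal=145670-26756=118914; balance=3344568-118914=3225654
6. interest=⌊3225654·80/10000⌋=25805; principal=145670-25805=119865; balance=3225654-119865=3105789
7. interest=⌊3105789·80/10000⌋=24846; principal=145670-24846=120824; balance=3105789-120824=2984965
8. interest=⌊2984965·80/10000⌋=23879; principal=145670-23879=121791; balance=2984965-121791=2863174
9. interest=⌊2863174·80/10000⌋=22905; principal=145670-22905=122765; balance=2863174-122765=2740409
10. interest=⌊2740409·80/10000⌋=21923; principal=145670-21923=123747; balance=2740409-123747=2616662
11. interest=⌊2616662·80/10000⌋=20933; principal=145670-20933=124737; balance=2616662-124737=2491925
12. interest=⌊2491925·80/10000⌋=19935; principal=145670-19935=125735; balance=2491925-125735=2366190
13. interest=⌊2366190·80/10000⌋=18929; principal=145670-18929=126741; balance=2366190-126741=2239449
14. interest=⌊2239449·80/10000⌋=17915; principal=145670-17915=127755; balance=2239449-127755=2111694
15. interest=⌊2111694·80/10000⌋=16893; principal=145670-16893=128777; balance=2111694-128777=1982917
16. interest=⌊1982917·80/10000⌋=15863; principal=145670-15863=129807; balance=1982917-129807=1853110
17. interest=⌊1853110·80/10000⌋=14824; principal=145670-14824=130846; balance=1853110-130846=1722264
18. interest=⌊1722264·80/10000⌋=13778; principal=145670-13778=131892; balance=1722264-131892=1590372
19. interest=⌊1590372·80/10000⌋=12722; principal=145670-12722=132948; balance=1590372-132948=1457424
20. interest=⌊1457424·80/10000⌋=11659; principal=145670-11659=134011; balance=1457424-134011=1323413
21. interest=⌊1323413·80/10000⌋=10587; principal=145670-10587=135083; balance=1323413-135083=1188330
22. interest=⌊1188330·80/10000⌋=9506; principal=145670-9506=136164; balance=1188330-136164=1052166
23. interest=⌊1052166·80/10000⌋=8417; principal=145670-8417=137253; balance=1052166-137253=914913
24. interest=⌊914913·80/10000⌋=7319; principal=145670-7319=138351; balance=914913-138351=776562
25. interest=⌊776562·80/10000⌋=6212; principal=145670-6212=139458; balance=776562-139458=637104
26. interest=⌊637104·80/10000⌋=5096; principal=145670-5096=140574; balance=637104-140574=496530
27. interest=⌊496530·80/10000⌋=3972; principal=145670-3972=141698; balance=496530-141698=354832
28. interest=⌊354832·80/10000⌋=2838; principal=145670-2838=142832; balance=354832-142832=212000
29. interest=⌊212000·80/10000⌋=1696; principal=145670-1696=143974; balance=212000-143974=68026
30. interest=⌊68026·80/10000⌋=544; principal=min(145670-544,68026)=68026; balance=68026-68026=0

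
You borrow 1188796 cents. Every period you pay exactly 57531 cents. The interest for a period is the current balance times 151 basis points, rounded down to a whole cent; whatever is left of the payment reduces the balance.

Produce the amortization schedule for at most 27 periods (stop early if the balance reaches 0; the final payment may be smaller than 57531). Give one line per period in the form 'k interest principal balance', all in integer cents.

1. interest=⌊1188796·151/10000⌋=17950; principal=57531-17950=39581; balance=1188796-39581=1149215
2. interest=⌊1149215·151/10000⌋=17353; principal=57531-17353=40178; balance=1149215-40178=1109037
3. interest=⌊1109037·151/10000⌋=16746; principal=57531-16746=40785; balance=1109037-40785=1068252
4. interest=⌊1068252·151/10000⌋=16130; principal=57531-16130=41401; balance=1068252-41401=1026851
5. interest=⌊1026851·151/10000⌋=15505; principal=57531-15505=42026; balance=1026851-42026=984825
6. interest=⌊984825·151/10000⌋=14870; principal=57531-14870=42661; balance=984825-42661=942164
7. interest=⌊942164·151/10000⌋=14226; principal=57531-14226=43305; balance=942164-43305=898859
8. interest=⌊898859·151/10000⌋=13572; principal=57531-13572=43959; balance=898859-43959=854900
9. interest=⌊854900·151/10000⌋=12908; principal=57531-12908=44623; balance=854900-44623=810277
10. interest=⌊810277·151/10000⌋=12235; principal=57531-12235=45296; balance=810277-45296=764981
11. interest=⌊764981·151/10000⌋=11551; principal=57531-11551=45980; balance=764981-45980=719001
12. interest=⌊719001·151/10000⌋=10856; principal=57531-10856=46675; balance=719001-46675=672326
13. interest=⌊672326·151/10000⌋=10152; principal=57531-10152=47379; balance=672326-47379=624947
14. interest=⌊624947·151/10000⌋=9436; principal=57531-9436=48095; balance=624947-48095=576852
15. interest=⌊576852·151/10000⌋=8710; principal=57531-8710=48821; balance=576852-48821=528031
16. interest=⌊528031·151/10000⌋=7973; principal=57531-7973=49558; balance=528031-49558=478473
17. interest=⌊478473·151/10000⌋=7224; principal=57531-7224=50307; balance=478473-50307=428166
18. interest=⌊428166·151/10000⌋=6465; principal=57531-6465=51066; balance=428166-51066=377100
19. interest=⌊377100·151/10000⌋=5694; principal=57531-5694=51837; balance=377100-51837=325263
20. interest=⌊325263·151/10000⌋=4911; principal=57531-4911=52620; balance=325263-52620=272643
21. interest=⌊272643·151/10000⌋=4116; principal=57531-4116=53415; balance=272643-53415=219228
22. interest=⌊219228·151/10000⌋=3310; principal=57531-3310=54221; balance=219228-54221=165007
23. interest=⌊165007·151/10000⌋=2491; principal=57531-2491=55040; balance=165007-55040=109967
24. interest=⌊109967·151/10000⌋=1660; principal=57531-1660=55871; balance=109967-55871=54096
25. interest=⌊54096·151/10000⌋=816; principal=min(57531-816,54096)=54096; balance=54096-54096=0

1 17950 39581 1149215
2 17353 40178 1109037
3 16746 40785 1068252
4 16130 41401 1026851
5 15505 42026 984825
6 14870 42661 942164
7 14226 43305 898859
8 13572 43959 854900
9 12908 44623 810277
10 12235 45296 764981
11 11551 45980 719001
12 10856 46675 672326
13 10152 47379 624947
14 9436 48095 576852
15 8710 48821 528031
16 7973 49558 478473
17 7224 50307 428166
18 6465 51066 377100
19 5694 51837 325263
20 4911 52620 272643
21 4116 53415 219228
22 3310 54221 165007
23 2491 55040 109967
24 1660 55871 54096
25 816 54096 0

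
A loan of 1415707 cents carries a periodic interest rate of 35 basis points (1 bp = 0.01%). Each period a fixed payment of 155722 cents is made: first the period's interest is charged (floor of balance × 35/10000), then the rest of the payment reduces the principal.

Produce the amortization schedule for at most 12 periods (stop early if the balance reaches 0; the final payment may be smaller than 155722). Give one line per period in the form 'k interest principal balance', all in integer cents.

1. interest=⌊1415707·35/10000⌋=4954; principal=155722-4954=150768; balance=1415707-150768=1264939
2. interest=⌊1264939·35/10000⌋=4427; principal=155722-4427=151295; balance=1264939-151295=1113644
3. interest=⌊1113644·35/10000⌋=3897; principal=155722-3897=151825; balance=1113644-151825=961819
4. interest=⌊961819·35/10000⌋=3366; principal=155722-3366=152356; balance=961819-152356=809463
5. interest=⌊809463·35/10000⌋=2833; principal=155722-2833=152889; balance=809463-152889=656574
6. interest=⌊656574·35/10000⌋=2298; principal=155722-2298=153424; balance=656574-153424=503150
7. interest=⌊503150·35/10000⌋=1761; principal=155722-1761=153961; balance=503150-153961=349189
8. interest=⌊349189·35/10000⌋=1222; principal=155722-1222=154500; balance=349189-154500=194689
9. interest=⌊194689·35/10000⌋=681; principal=155722-681=155041; balance=194689-155041=39648
10. interest=⌊39648·35/10000⌋=138; principal=min(155722-138,39648)=39648; balance=39648-39648=0

1 4954 150768 1264939
2 4427 151295 1113644
3 3897 151825 961819
4 3366 152356 809463
5 2833 152889 656574
6 2298 153424 503150
7 1761 153961 349189
8 1222 154500 194689
9 681 155041 39648
10 138 39648 0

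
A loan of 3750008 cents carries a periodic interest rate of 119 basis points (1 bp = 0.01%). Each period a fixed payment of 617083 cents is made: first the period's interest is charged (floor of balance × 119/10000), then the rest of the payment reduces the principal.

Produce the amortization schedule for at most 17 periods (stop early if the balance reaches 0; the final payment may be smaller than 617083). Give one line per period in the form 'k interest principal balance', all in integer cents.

1 44625 572458 3177550
2 37812 579271 2598279
3 30919 586164 2012115
4 23944 593139 1418976
5 16885 600198 818778
6 9743 607340 211438
7 2516 211438 0

1. interest=⌊3750008·119/10000⌋=44625; principal=617083-44625=572458; balance=3750008-572458=3177550
2. interest=⌊3177550·119/10000⌋=37812; principal=617083-37812=579271; balance=3177550-579271=2598279
3. interest=⌊2598279·119/10000⌋=30919; principal=617083-30919=586164; balance=2598279-586164=2012115
4. interest=⌊2012115·119/10000⌋=23944; principal=617083-23944=593139; balance=2012115-593139=1418976
5. interest=⌊1418976·119/10000⌋=16885; principal=617083-16885=600198; balance=1418976-600198=818778
6. interest=⌊818778·119/10000⌋=9743; principal=617083-9743=607340; balance=818778-607340=211438
7. interest=⌊211438·119/10000⌋=2516; principal=min(617083-2516,211438)=211438; balance=211438-211438=0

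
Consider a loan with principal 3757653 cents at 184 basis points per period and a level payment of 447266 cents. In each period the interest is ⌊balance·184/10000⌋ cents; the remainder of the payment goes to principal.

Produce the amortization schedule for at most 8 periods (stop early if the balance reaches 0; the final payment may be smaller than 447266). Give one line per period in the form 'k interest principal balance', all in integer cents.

1. interest=⌊3757653·184/10000⌋=69140; principal=447266-69140=378126; balance=3757653-378126=3379527
2. interest=⌊3379527·184/10000⌋=62183; principal=447266-62183=385083; balance=3379527-385083=2994444
3. interest=⌊2994444·184/10000⌋=55097; principal=447266-55097=392169; balance=2994444-392169=2602275
4. interest=⌊2602275·184/10000⌋=47881; principal=447266-47881=399385; balance=2602275-399385=2202890
5. interest=⌊2202890·184/10000⌋=40533; principal=447266-40533=406733; balance=2202890-406733=1796157
6. interest=⌊1796157·184/10000⌋=33049; principal=447266-33049=414217; balance=1796157-414217=1381940
7. interest=⌊1381940·184/10000⌋=25427; principal=447266-25427=421839; balance=1381940-421839=960101
8. interest=⌊960101·184/10000⌋=17665; principal=447266-17665=429601; balance=960101-429601=530500

1 69140 378126 3379527
2 62183 385083 2994444
3 55097 392169 2602275
4 47881 399385 2202890
5 40533 406733 1796157
6 33049 414217 1381940
7 25427 421839 960101
8 17665 429601 530500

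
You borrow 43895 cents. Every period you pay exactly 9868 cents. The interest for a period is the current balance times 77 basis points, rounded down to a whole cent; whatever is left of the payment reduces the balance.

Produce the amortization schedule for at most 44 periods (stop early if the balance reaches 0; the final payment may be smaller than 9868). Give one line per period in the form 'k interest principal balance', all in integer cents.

1. interest=⌊43895·77/10000⌋=337; principal=9868-337=9531; balance=43895-9531=34364
2. interest=⌊34364·77/10000⌋=264; principal=9868-264=9604; balance=34364-9604=24760
3. interest=⌊24760·77/10000⌋=190; principal=9868-190=9678; balance=24760-9678=15082
4. interest=⌊15082·77/10000⌋=116; principal=9868-116=9752; balance=15082-9752=5330
5. interest=⌊5330·77/10000⌋=41; principal=min(9868-41,5330)=5330; balance=5330-5330=0

1 337 9531 34364
2 264 9604 24760
3 190 9678 15082
4 116 9752 5330
5 41 5330 0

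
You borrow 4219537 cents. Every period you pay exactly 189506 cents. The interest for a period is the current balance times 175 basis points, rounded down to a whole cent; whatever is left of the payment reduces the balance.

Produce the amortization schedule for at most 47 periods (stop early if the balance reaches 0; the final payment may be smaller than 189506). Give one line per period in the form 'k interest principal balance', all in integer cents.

1. interest=⌊4219537·175/10000⌋=73841; principal=189506-73841=115665; balance=4219537-115665=4103872
2. interest=⌊4103872·175/10000⌋=71817; principal=189506-71817=117689; balance=4103872-117689=3986183
3. interest=⌊3986183·175/10000⌋=69758; principal=189506-69758=119748; balance=3986183-119748=3866435
4. interest=⌊3866435·175/10000⌋=67662; principal=189506-67662=121844; balance=3866435-121844=3744591
5. interest=⌊3744591·175/10000⌋=65530; principal=189506-65530=123976; balance=3744591-123976=3620615
6. interest=⌊3620615·175/10000⌋=63360; principal=189506-63360=126146; balance=3620615-126146=3494469
7. interest=⌊3494469·175/10000⌋=61153; principal=189506-61153=128353; balance=3494469-128353=3366116
8. interest=⌊3366116·175/10000⌋=58907; principal=189506-58907=130599; balance=3366116-130599=3235517
9. interest=⌊3235517·175/10000⌋=56621; principal=189506-56621=132885; balance=3235517-132885=3102632
10. interest=⌊3102632·175/10000⌋=54296; principal=189506-54296=135210; balance=3102632-135210=2967422
11. interest=⌊2967422·175/10000⌋=51929; principal=189506-51929=137577; balance=2967422-137577=2829845
12. interest=⌊2829845·175/10000⌋=49522; principal=189506-49522=139984; balance=2829845-139984=2689861
13. interest=⌊2689861·175/10000⌋=47072; principal=189506-47072=142434; balance=2689861-142434=2547427
14. interest=⌊2547427·175/10000⌋=44579; principal=189506-44579=144927; balance=2547427-144927=2402500
15. interest=⌊2402500·175/10000⌋=42043; principal=189506-42043=147463; balance=2402500-147463=2255037
16. interest=⌊2255037·175/10000⌋=39463; principal=189506-39463=150043; balance=2255037-150043=2104994
17. interest=⌊2104994·175/10000⌋=36837; principal=189506-36837=152669; balance=2104994-152669=1952325
18. interest=⌊1952325·175/10000⌋=34165; principal=189506-34165=155341; balance=1952325-155341=1796984
19. interest=⌊1796984·175/10000⌋=31447; principal=189506-31447=158059; balance=1796984-158059=1638925
20. interest=⌊1638925·175/10000⌋=28681; principal=189506-28681=160825; balance=1638925-160825=1478100
21. interest=⌊1478100·175/10000⌋=25866; principal=189506-25866=163640; balance=1478100-163640=1314460
22. interest=⌊1314460·175/10000⌋=23003; principal=189506-23003=166503; balance=1314460-166503=1147957
23. interest=⌊1147957·175/10000⌋=20089; principal=189506-20089=169417; balance=1147957-169417=978540
24. interest=⌊978540·175/10000⌋=17124; principal=189506-17124=172382; balance=978540-172382=806158
25. interest=⌊806158·175/10000⌋=14107; principal=189506-14107=175399; balance=806158-175399=630759
26. interest=⌊630759·175/10000⌋=11038; principal=189506-11038=178468; balance=630759-178468=452291
27. interest=⌊452291·175/10000⌋=7915; principal=189506-7915=181591; balance=452291-181591=270700
28. interest=⌊270700·175/10000⌋=4737; principal=189506-4737=184769; balance=270700-184769=85931
29. interest=⌊85931·175/10000⌋=1503; principal=min(189506-1503,85931)=85931; balance=85931-85931=0

1 73841 115665 4103872
2 71817 117689 3986183
3 69758 119748 3866435
4 67662 121844 3744591
5 65530 123976 3620615
6 63360 126146 3494469
7 61153 128353 3366116
8 58907 130599 3235517
9 56621 132885 3102632
10 54296 135210 2967422
11 51929 137577 2829845
12 49522 139984 2689861
13 47072 142434 2547427
14 44579 144927 2402500
15 42043 147463 2255037
16 39463 150043 2104994
17 36837 152669 1952325
18 34165 155341 1796984
19 31447 158059 1638925
20 28681 160825 1478100
21 25866 163640 1314460
22 23003 166503 1147957
23 20089 169417 978540
24 17124 172382 806158
25 14107 175399 630759
26 11038 178468 452291
27 7915 181591 270700
28 4737 184769 85931
29 1503 85931 0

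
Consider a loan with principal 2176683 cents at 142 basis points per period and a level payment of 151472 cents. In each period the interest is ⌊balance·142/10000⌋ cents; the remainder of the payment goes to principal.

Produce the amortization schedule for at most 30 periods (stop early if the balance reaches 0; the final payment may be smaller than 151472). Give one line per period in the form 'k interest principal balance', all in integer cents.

1. interest=⌊2176683·142/10000⌋=30908; principal=151472-30908=120564; balance=2176683-120564=2056119
2. interest=⌊2056119·142/10000⌋=29196; principal=151472-29196=122276; balance=2056119-122276=1933843
3. interest=⌊1933843·142/10000⌋=27460; principal=151472-27460=124012; balance=1933843-124012=1809831
4. interest=⌊1809831·142/10000⌋=25699; principal=151472-25699=125773; balance=1809831-125773=1684058
5. interest=⌊1684058·142/10000⌋=23913; principal=151472-23913=127559; balance=1684058-127559=1556499
6. interest=⌊1556499·142/10000⌋=22102; principal=151472-22102=129370; balance=1556499-129370=1427129
7. interest=⌊1427129·142/10000⌋=20265; principal=151472-20265=131207; balance=1427129-131207=1295922
8. interest=⌊1295922·142/10000⌋=18402; principal=151472-18402=133070; balance=1295922-133070=1162852
9. interest=⌊1162852·142/10000⌋=16512; principal=151472-16512=134960; balance=1162852-134960=1027892
10. interest=⌊1027892·142/10000⌋=14596; principal=151472-14596=136876; balance=1027892-136876=891016
11. interest=⌊891016·142/10000⌋=12652; principal=151472-12652=138820; balance=891016-138820=752196
12. interest=⌊752196·142/10000⌋=10681; principal=151472-10681=140791; balance=752196-140791=611405
13. interest=⌊611405·142/10000⌋=8681; principal=151472-8681=142791; balance=611405-142791=468614
14. interest=⌊468614·142/10000⌋=6654; principal=151472-6654=144818; balance=468614-144818=323796
15. interest=⌊323796·142/10000⌋=4597; principal=151472-4597=146875; balance=323796-146875=176921
16. interest=⌊176921·142/10000⌋=2512; principal=151472-2512=148960; balance=176921-148960=27961
17. interest=⌊27961·142/10000⌋=397; principal=min(151472-397,27961)=27961; balance=27961-27961=0

1 30908 120564 2056119
2 29196 122276 1933843
3 27460 124012 1809831
4 25699 125773 1684058
5 23913 127559 1556499
6 22102 129370 1427129
7 20265 131207 1295922
8 18402 133070 1162852
9 16512 134960 1027892
10 14596 136876 891016
11 12652 138820 752196
12 10681 140791 611405
13 8681 142791 468614
14 6654 144818 323796
15 4597 146875 176921
16 2512 148960 27961
17 397 27961 0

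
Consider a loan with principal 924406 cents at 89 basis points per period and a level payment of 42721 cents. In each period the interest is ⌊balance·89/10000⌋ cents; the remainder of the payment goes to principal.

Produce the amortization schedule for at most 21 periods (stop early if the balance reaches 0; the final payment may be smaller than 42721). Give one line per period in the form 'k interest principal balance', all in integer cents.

1 8227 34494 889912
2 7920 34801 855111
3 7610 35111 820000
4 7298 35423 784577
5 6982 35739 748838
6 6664 36057 712781
7 6343 36378 676403
8 6019 36702 639701
9 5693 37028 602673
10 5363 37358 565315
11 5031 37690 527625
12 4695 38026 489599
13 4357 38364 451235
14 4015 38706 412529
15 3671 39050 373479
16 3323 39398 334081
17 2973 39748 294333
18 2619 40102 254231
19 2262 40459 213772
20 1902 40819 172953
21 1539 41182 131771

1. interest=⌊924406·89/10000⌋=8227; principal=42721-8227=34494; balance=924406-34494=889912
2. interest=⌊889912·89/10000⌋=7920; principal=42721-7920=34801; balance=889912-34801=855111
3. interest=⌊855111·89/10000⌋=7610; principal=42721-7610=35111; balance=855111-35111=820000
4. interest=⌊820000·89/10000⌋=7298; principal=42721-7298=35423; balance=820000-35423=784577
5. interest=⌊784577·89/10000⌋=6982; principal=42721-6982=35739; balance=784577-35739=748838
6. interest=⌊748838·89/10000⌋=6664; principal=42721-6664=36057; balance=748838-36057=712781
7. interest=⌊712781·89/10000⌋=6343; principal=42721-6343=36378; balance=712781-36378=676403
8. interest=⌊676403·89/10000⌋=6019; principal=42721-6019=36702; balance=676403-36702=639701
9. interest=⌊639701·89/10000⌋=5693; principal=42721-5693=37028; balance=639701-37028=602673
10. interest=⌊602673·89/10000⌋=5363; principal=42721-5363=37358; balance=602673-37358=565315
11. interest=⌊565315·89/10000⌋=5031; principal=42721-5031=37690; balance=565315-37690=527625
12. interest=⌊527625·89/10000⌋=4695; principal=42721-4695=38026; balance=527625-38026=489599
13. interest=⌊489599·89/10000⌋=4357; principal=42721-4357=38364; balance=489599-38364=451235
14. interest=⌊451235·89/10000⌋=4015; principal=42721-4015=38706; balance=451235-38706=412529
15. interest=⌊412529·89/10000⌋=3671; principal=42721-3671=39050; balance=412529-39050=373479
16. interest=⌊373479·89/10000⌋=3323; principal=42721-3323=39398; balance=373479-39398=334081
17. interest=⌊334081·89/10000⌋=2973; principal=42721-2973=39748; balance=334081-39748=294333
18. interest=⌊294333·89/10000⌋=2619; principal=42721-2619=40102; balance=294333-40102=254231
19. interest=⌊254231·89/10000⌋=2262; principal=42721-2262=40459; balance=254231-40459=213772
20. interest=⌊213772·89/10000⌋=1902; principal=42721-1902=40819; balance=213772-40819=172953
21. interest=⌊172953·89/10000⌋=1539; principal=42721-1539=41182; balance=172953-41182=131771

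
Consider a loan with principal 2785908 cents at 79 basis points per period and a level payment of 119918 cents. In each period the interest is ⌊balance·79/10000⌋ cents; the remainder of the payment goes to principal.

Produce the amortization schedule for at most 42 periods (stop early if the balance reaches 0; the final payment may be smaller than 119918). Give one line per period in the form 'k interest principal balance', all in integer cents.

1. interest=⌊2785908·79/10000⌋=22008; principal=119918-22008=97910; balance=2785908-97910=2687998
2. interest=⌊2687998·79/10000⌋=21235; principal=119918-21235=98683; balance=2687998-98683=2589315
3. interest=⌊2589315·79/10000⌋=20455; principal=119918-20455=99463; balance=2589315-99463=2489852
4. interest=⌊2489852·79/10000⌋=19669; principal=119918-19669=100249; balance=2489852-100249=2389603
5. interest=⌊2389603·79/10000⌋=18877; principal=119918-18877=101041; balance=2389603-101041=2288562
6. interest=⌊2288562·79/10000⌋=18079; principal=119918-18079=101839; balance=2288562-101839=2186723
7. interest=⌊2186723·79/10000⌋=17275; principal=119918-17275=102643; balance=2186723-102643=2084080
8. interest=⌊2084080·79/10000⌋=16464; principal=119918-16464=103454; balance=2084080-103454=1980626
9. interest=⌊1980626·79/10000⌋=15646; principal=119918-15646=104272; balance=1980626-104272=1876354
10. interest=⌊1876354·79/10000⌋=14823; principal=119918-14823=105095; balance=1876354-105095=1771259
11. interest=⌊1771259·79/10000⌋=13992; principal=119918-13992=105926; balance=1771259-105926=1665333
12. interest=⌊1665333·79/10000⌋=13156; principal=119918-13156=106762; balance=1665333-106762=1558571
13. interest=⌊1558571·79/10000⌋=12312; principal=119918-12312=107606; balance=1558571-107606=1450965
14. interest=⌊1450965·79/10000⌋=11462; principal=119918-11462=108456; balance=1450965-108456=1342509
15. interest=⌊1342509·79/10000⌋=10605; principal=119918-10605=109313; balance=1342509-109313=1233196
16. interest=⌊1233196·79/10000⌋=9742; principal=119918-9742=110176; balance=1233196-110176=1123020
17. interest=⌊1123020·79/10000⌋=8871; principal=119918-8871=111047; balance=1123020-111047=1011973
18. interest=⌊1011973·79/10000⌋=7994; principal=119918-7994=111924; balance=1011973-111924=900049
19. interest=⌊900049·79/10000⌋=7110; principal=119918-7110=112808; balance=900049-112808=787241
20. interest=⌊787241·79/10000⌋=6219; principal=119918-6219=113699; balance=787241-113699=673542
21. interest=⌊673542·79/10000⌋=5320; principal=119918-5320=114598; balance=673542-114598=558944
22. interest=⌊558944·79/10000⌋=4415; principal=119918-4415=115503; balance=558944-115503=443441
23. interest=⌊443441·79/10000⌋=3503; principal=119918-3503=116415; balance=443441-116415=327026
24. interest=⌊327026·79/10000⌋=2583; principal=119918-2583=117335; balance=327026-117335=209691
25. interest=⌊209691·79/10000⌋=1656; principal=119918-1656=118262; balance=209691-118262=91429
26. interest=⌊91429·79/10000⌋=722; principal=min(119918-722,91429)=91429; balance=91429-91429=0

1 22008 97910 2687998
2 21235 98683 2589315
3 20455 99463 2489852
4 19669 100249 2389603
5 18877 101041 2288562
6 18079 101839 2186723
7 17275 102643 2084080
8 16464 103454 1980626
9 15646 104272 1876354
10 14823 105095 1771259
11 13992 105926 1665333
12 13156 106762 1558571
13 12312 107606 1450965
14 11462 108456 1342509
15 10605 109313 1233196
16 9742 110176 1123020
17 8871 111047 1011973
18 7994 111924 900049
19 7110 112808 787241
20 6219 113699 673542
21 5320 114598 558944
22 4415 115503 443441
23 3503 116415 327026
24 2583 117335 209691
25 1656 118262 91429
26 722 91429 0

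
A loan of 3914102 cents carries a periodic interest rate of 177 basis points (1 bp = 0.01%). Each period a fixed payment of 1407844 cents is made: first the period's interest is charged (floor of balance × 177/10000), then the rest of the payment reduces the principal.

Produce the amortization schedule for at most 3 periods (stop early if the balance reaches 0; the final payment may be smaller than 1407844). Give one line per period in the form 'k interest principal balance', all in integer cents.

1. interest=⌊3914102·177/10000⌋=69279; principal=1407844-69279=1338565; balance=3914102-1338565=2575537
2. interest=⌊2575537·177/10000⌋=45587; principal=1407844-45587=1362257; balance=2575537-1362257=1213280
3. interest=⌊1213280·177/10000⌋=21475; principal=min(1407844-21475,1213280)=1213280; balance=1213280-1213280=0

1 69279 1338565 2575537
2 45587 1362257 1213280
3 21475 1213280 0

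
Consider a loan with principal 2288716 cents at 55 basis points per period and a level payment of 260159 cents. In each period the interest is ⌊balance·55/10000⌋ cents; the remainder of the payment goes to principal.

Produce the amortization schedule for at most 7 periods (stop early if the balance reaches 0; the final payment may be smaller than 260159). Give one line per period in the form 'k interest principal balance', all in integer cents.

1. interest=⌊2288716·55/10000⌋=12587; principal=260159-12587=247572; balance=2288716-247572=2041144
2. interest=⌊2041144·55/10000⌋=11226; principal=260159-11226=248933; balance=2041144-248933=1792211
3. interest=⌊1792211·55/10000⌋=9857; principal=260159-9857=250302; balance=1792211-250302=1541909
4. interest=⌊1541909·55/10000⌋=8480; principal=260159-8480=251679; balance=1541909-251679=1290230
5. interest=⌊1290230·55/10000⌋=7096; principal=260159-7096=253063; balance=1290230-253063=1037167
6. interest=⌊1037167·55/10000⌋=5704; principal=260159-5704=254455; balance=1037167-254455=782712
7. interest=⌊782712·55/10000⌋=4304; principal=260159-4304=255855; balance=782712-255855=526857

1 12587 247572 2041144
2 11226 248933 1792211
3 9857 250302 1541909
4 8480 251679 1290230
5 7096 253063 1037167
6 5704 254455 782712
7 4304 255855 526857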